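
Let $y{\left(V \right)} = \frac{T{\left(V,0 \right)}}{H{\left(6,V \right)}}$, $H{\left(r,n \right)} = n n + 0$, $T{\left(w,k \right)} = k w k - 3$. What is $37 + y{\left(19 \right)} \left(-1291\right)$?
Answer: $\frac{17230}{361} \approx 47.729$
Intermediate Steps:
$T{\left(w,k \right)} = -3 + w k^{2}$ ($T{\left(w,k \right)} = w k^{2} - 3 = -3 + w k^{2}$)
$H{\left(r,n \right)} = n^{2}$ ($H{\left(r,n \right)} = n^{2} + 0 = n^{2}$)
$y{\left(V \right)} = - \frac{3}{V^{2}}$ ($y{\left(V \right)} = \frac{-3 + V 0^{2}}{V^{2}} = \frac{-3 + V 0}{V^{2}} = \frac{-3 + 0}{V^{2}} = - \frac{3}{V^{2}}$)
$37 + y{\left(19 \right)} \left(-1291\right) = 37 + - \frac{3}{361} \left(-1291\right) = 37 + \left(-3\right) \frac{1}{361} \left(-1291\right) = 37 - - \frac{3873}{361} = 37 + \frac{3873}{361} = \frac{17230}{361}$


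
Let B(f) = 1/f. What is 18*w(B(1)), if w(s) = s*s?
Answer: 18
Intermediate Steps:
B(f) = 1/f
w(s) = s**2
18*w(B(1)) = 18*(1/1)**2 = 18*1**2 = 18*1 = 18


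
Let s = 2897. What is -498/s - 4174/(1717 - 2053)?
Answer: 5962375/486696 ≈ 12.251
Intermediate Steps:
-498/s - 4174/(1717 - 2053) = -498/2897 - 4174/(1717 - 2053) = -498*1/2897 - 4174/(-336) = -498/2897 - 4174*(-1/336) = -498/2897 + 2087/168 = 5962375/486696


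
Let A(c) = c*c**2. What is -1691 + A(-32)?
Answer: -34459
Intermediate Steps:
A(c) = c**3
-1691 + A(-32) = -1691 + (-32)**3 = -1691 - 32768 = -34459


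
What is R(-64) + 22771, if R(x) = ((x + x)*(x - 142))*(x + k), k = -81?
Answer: -3800589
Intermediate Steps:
R(x) = 2*x*(-142 + x)*(-81 + x) (R(x) = ((x + x)*(x - 142))*(x - 81) = ((2*x)*(-142 + x))*(-81 + x) = (2*x*(-142 + x))*(-81 + x) = 2*x*(-142 + x)*(-81 + x))
R(-64) + 22771 = 2*(-64)*(11502 + (-64)² - 223*(-64)) + 22771 = 2*(-64)*(11502 + 4096 + 14272) + 22771 = 2*(-64)*29870 + 22771 = -3823360 + 22771 = -3800589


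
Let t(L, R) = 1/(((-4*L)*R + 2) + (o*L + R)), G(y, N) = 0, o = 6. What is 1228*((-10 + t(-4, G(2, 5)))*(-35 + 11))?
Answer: 3256656/11 ≈ 2.9606e+5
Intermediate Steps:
t(L, R) = 1/(2 + R + 6*L - 4*L*R) (t(L, R) = 1/(((-4*L)*R + 2) + (6*L + R)) = 1/((-4*L*R + 2) + (R + 6*L)) = 1/((2 - 4*L*R) + (R + 6*L)) = 1/(2 + R + 6*L - 4*L*R))
1228*((-10 + t(-4, G(2, 5)))*(-35 + 11)) = 1228*((-10 + 1/(2 + 0 + 6*(-4) - 4*(-4)*0))*(-35 + 11)) = 1228*((-10 + 1/(2 + 0 - 24 + 0))*(-24)) = 1228*((-10 + 1/(-22))*(-24)) = 1228*((-10 - 1/22)*(-24)) = 1228*(-221/22*(-24)) = 1228*(2652/11) = 3256656/11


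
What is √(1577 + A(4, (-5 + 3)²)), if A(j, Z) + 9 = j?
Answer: 2*√393 ≈ 39.648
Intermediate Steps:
A(j, Z) = -9 + j
√(1577 + A(4, (-5 + 3)²)) = √(1577 + (-9 + 4)) = √(1577 - 5) = √1572 = 2*√393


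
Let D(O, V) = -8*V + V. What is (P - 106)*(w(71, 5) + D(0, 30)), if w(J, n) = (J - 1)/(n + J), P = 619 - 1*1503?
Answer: 3932775/19 ≈ 2.0699e+5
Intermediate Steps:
P = -884 (P = 619 - 1503 = -884)
D(O, V) = -7*V
w(J, n) = (-1 + J)/(J + n)
(P - 106)*(w(71, 5) + D(0, 30)) = (-884 - 106)*((-1 + 71)/(71 + 5) - 7*30) = -990*(70/76 - 210) = -990*((1/76)*70 - 210) = -990*(35/38 - 210) = -990*(-7945/38) = 3932775/19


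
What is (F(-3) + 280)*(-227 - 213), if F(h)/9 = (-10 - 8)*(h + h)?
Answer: -550880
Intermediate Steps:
F(h) = -324*h (F(h) = 9*((-10 - 8)*(h + h)) = 9*(-36*h) = -324*h)
(F(-3) + 280)*(-227 - 213) = (-324*(-3) + 280)*(-227 - 213) = (972 + 280)*(-440) = 1252*(-440) = -550880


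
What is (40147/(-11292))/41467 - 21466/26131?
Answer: -10052404064881/12235719606684 ≈ -0.82156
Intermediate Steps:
(40147/(-11292))/41467 - 21466/26131 = (40147*(-1/11292))*(1/41467) - 21466*1/26131 = -40147/11292*1/41467 - 21466/26131 = -40147/468245364 - 21466/26131 = -10052404064881/12235719606684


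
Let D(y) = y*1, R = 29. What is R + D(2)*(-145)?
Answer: -261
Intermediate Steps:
D(y) = y
R + D(2)*(-145) = 29 + 2*(-145) = 29 - 290 = -261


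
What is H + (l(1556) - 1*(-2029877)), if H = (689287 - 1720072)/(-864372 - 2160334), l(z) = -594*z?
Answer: 3344155305563/3024706 ≈ 1.1056e+6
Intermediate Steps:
H = 1030785/3024706 (H = -1030785/(-3024706) = -1030785*(-1/3024706) = 1030785/3024706 ≈ 0.34079)
H + (l(1556) - 1*(-2029877)) = 1030785/3024706 + (-594*1556 - 1*(-2029877)) = 1030785/3024706 + (-924264 + 2029877) = 1030785/3024706 + 1105613 = 3344155305563/3024706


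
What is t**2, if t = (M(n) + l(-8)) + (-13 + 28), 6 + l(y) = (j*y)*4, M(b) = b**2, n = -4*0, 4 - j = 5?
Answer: 1681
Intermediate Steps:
j = -1 (j = 4 - 1*5 = 4 - 5 = -1)
n = 0
l(y) = -6 - 4*y (l(y) = -6 - y*4 = -6 - 4*y)
t = 41 (t = (0**2 + (-6 - 4*(-8))) + (-13 + 28) = (0 + (-6 + 32)) + 15 = (0 + 26) + 15 = 26 + 15 = 41)
t**2 = 41**2 = 1681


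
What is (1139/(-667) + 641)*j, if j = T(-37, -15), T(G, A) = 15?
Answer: 6396120/667 ≈ 9589.4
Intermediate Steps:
j = 15
(1139/(-667) + 641)*j = (1139/(-667) + 641)*15 = (1139*(-1/667) + 641)*15 = (-1139/667 + 641)*15 = (426408/667)*15 = 6396120/667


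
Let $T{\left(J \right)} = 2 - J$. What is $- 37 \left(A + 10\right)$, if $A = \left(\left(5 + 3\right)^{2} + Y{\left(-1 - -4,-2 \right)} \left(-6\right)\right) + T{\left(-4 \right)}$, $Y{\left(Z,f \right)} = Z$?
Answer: $-2294$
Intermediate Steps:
$A = 52$ ($A = \left(\left(5 + 3\right)^{2} + \left(-1 - -4\right) \left(-6\right)\right) + \left(2 - -4\right) = \left(8^{2} + \left(-1 + 4\right) \left(-6\right)\right) + \left(2 + 4\right) = \left(64 + 3 \left(-6\right)\right) + 6 = \left(64 - 18\right) + 6 = 46 + 6 = 52$)
$- 37 \left(A + 10\right) = - 37 \left(52 + 10\right) = \left(-37\right) 62 = -2294$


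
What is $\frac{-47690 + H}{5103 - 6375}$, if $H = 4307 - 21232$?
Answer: $\frac{64615}{1272} \approx 50.798$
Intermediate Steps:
$H = -16925$
$\frac{-47690 + H}{5103 - 6375} = \frac{-47690 - 16925}{5103 - 6375} = - \frac{64615}{5103 - 6375} = - \frac{64615}{-1272} = \left(-64615\right) \left(- \frac{1}{1272}\right) = \frac{64615}{1272}$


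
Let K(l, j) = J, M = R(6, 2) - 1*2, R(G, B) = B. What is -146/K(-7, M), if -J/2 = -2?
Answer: -73/2 ≈ -36.500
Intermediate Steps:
J = 4 (J = -2*(-2) = 4)
M = 0 (M = 2 - 1*2 = 2 - 2 = 0)
K(l, j) = 4
-146/K(-7, M) = -146/4 = -146*1/4 = -73/2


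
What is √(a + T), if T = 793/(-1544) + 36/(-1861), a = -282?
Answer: I*√583171704783170/1436692 ≈ 16.809*I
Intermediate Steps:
T = -1531357/2873384 (T = 793*(-1/1544) + 36*(-1/1861) = -793/1544 - 36/1861 = -1531357/2873384 ≈ -0.53295)
√(a + T) = √(-282 - 1531357/2873384) = √(-811825645/2873384) = I*√583171704783170/1436692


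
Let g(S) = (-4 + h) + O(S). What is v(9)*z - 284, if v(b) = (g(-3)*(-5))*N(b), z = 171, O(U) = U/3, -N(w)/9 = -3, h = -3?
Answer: 184396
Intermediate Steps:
N(w) = 27 (N(w) = -9*(-3) = 27)
O(U) = U/3 (O(U) = U*(1/3) = U/3)
g(S) = -7 + S/3 (g(S) = (-4 - 3) + S/3 = -7 + S/3)
v(b) = 1080 (v(b) = ((-7 + (1/3)*(-3))*(-5))*27 = ((-7 - 1)*(-5))*27 = -8*(-5)*27 = 40*27 = 1080)
v(9)*z - 284 = 1080*171 - 284 = 184680 - 284 = 184396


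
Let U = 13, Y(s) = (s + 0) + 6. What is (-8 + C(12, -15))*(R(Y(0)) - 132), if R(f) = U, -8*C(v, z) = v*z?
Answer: -3451/2 ≈ -1725.5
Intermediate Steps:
C(v, z) = -v*z/8
Y(s) = 6 + s (Y(s) = s + 6 = 6 + s)
R(f) = 13
(-8 + C(12, -15))*(R(Y(0)) - 132) = (-8 - ⅛*12*(-15))*(13 - 132) = (-8 + 45/2)*(-119) = (29/2)*(-119) = -3451/2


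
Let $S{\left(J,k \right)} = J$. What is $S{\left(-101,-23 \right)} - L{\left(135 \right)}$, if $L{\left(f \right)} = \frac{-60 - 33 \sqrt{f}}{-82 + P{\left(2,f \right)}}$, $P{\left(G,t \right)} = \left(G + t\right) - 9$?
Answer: $- \frac{2293}{23} + \frac{99 \sqrt{15}}{46} \approx -91.36$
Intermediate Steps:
$P{\left(G,t \right)} = -9 + G + t$
$L{\left(f \right)} = \frac{-60 - 33 \sqrt{f}}{-89 + f}$ ($L{\left(f \right)} = \frac{-60 - 33 \sqrt{f}}{-82 + \left(-9 + 2 + f\right)} = \frac{-60 - 33 \sqrt{f}}{-82 + \left(-7 + f\right)} = \frac{-60 - 33 \sqrt{f}}{-89 + f}$)
$S{\left(-101,-23 \right)} - L{\left(135 \right)} = -101 - \frac{3 \left(-20 - 11 \sqrt{135}\right)}{-89 + 135} = -101 - \frac{3 \left(-20 - 11 \cdot 3 \sqrt{15}\right)}{46} = -101 - 3 \cdot \frac{1}{46} \left(-20 - 33 \sqrt{15}\right) = -101 - \left(- \frac{30}{23} - \frac{99 \sqrt{15}}{46}\right) = -101 + \left(\frac{30}{23} + \frac{99 \sqrt{15}}{46}\right) = - \frac{2293}{23} + \frac{99 \sqrt{15}}{46}$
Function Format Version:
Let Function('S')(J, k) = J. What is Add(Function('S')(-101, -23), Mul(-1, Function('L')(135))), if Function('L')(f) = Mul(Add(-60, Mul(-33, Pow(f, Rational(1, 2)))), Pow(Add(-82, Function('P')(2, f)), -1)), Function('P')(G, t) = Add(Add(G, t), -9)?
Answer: Add(Rational(-2293, 23), Mul(Rational(99, 46), Pow(15, Rational(1, 2)))) ≈ -91.360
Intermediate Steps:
Function('P')(G, t) = Add(-9, G, t)
Function('L')(f) = Mul(Pow(Add(-89, f), -1), Add(-60, Mul(-33, Pow(f, Rational(1, 2))))) (Function('L')(f) = Mul(Add(-60, Mul(-33, Pow(f, Rational(1, 2)))), Pow(Add(-82, Add(-9, 2, f)), -1)) = Mul(Add(-60, Mul(-33, Pow(f, Rational(1, 2)))), Pow(Add(-82, Add(-7, f)), -1)) = Mul(Add(-60, Mul(-33, Pow(f, Rational(1, 2)))), Pow(Add(-89, f), -1)) = Mul(Pow(Add(-89, f), -1), Add(-60, Mul(-33, Pow(f, Rational(1, 2))))))
Add(Function('S')(-101, -23), Mul(-1, Function('L')(135))) = Add(-101, Mul(-1, Mul(3, Pow(Add(-89, 135), -1), Add(-20, Mul(-11, Pow(135, Rational(1, 2))))))) = Add(-101, Mul(-1, Mul(3, Pow(46, -1), Add(-20, Mul(-11, Mul(3, Pow(15, Rational(1, 2)))))))) = Add(-101, Mul(-1, Mul(3, Rational(1, 46), Add(-20, Mul(-33, Pow(15, Rational(1, 2))))))) = Add(-101, Mul(-1, Add(Rational(-30, 23), Mul(Rational(-99, 46), Pow(15, Rational(1, 2)))))) = Add(-101, Add(Rational(30, 23), Mul(Rational(99, 46), Pow(15, Rational(1, 2))))) = Add(Rational(-2293, 23), Mul(Rational(99, 46), Pow(15, Rational(1, 2))))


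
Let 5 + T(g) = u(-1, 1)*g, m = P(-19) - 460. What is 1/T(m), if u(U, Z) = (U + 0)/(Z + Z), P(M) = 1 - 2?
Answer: 2/451 ≈ 0.0044346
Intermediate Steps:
P(M) = -1
u(U, Z) = U/(2*Z) (u(U, Z) = U/((2*Z)) = U*(1/(2*Z)) = U/(2*Z))
m = -461 (m = -1 - 460 = -461)
T(g) = -5 - g/2 (T(g) = -5 + ((1/2)*(-1)/1)*g = -5 + ((1/2)*(-1)*1)*g = -5 - g/2)
1/T(m) = 1/(-5 - 1/2*(-461)) = 1/(-5 + 461/2) = 1/(451/2) = 2/451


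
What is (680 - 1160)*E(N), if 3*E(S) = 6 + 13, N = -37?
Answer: -3040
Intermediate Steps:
E(S) = 19/3 (E(S) = (6 + 13)/3 = (⅓)*19 = 19/3)
(680 - 1160)*E(N) = (680 - 1160)*(19/3) = -480*19/3 = -3040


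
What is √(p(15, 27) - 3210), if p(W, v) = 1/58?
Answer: I*√10798382/58 ≈ 56.657*I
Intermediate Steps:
p(W, v) = 1/58
√(p(15, 27) - 3210) = √(1/58 - 3210) = √(-186179/58) = I*√10798382/58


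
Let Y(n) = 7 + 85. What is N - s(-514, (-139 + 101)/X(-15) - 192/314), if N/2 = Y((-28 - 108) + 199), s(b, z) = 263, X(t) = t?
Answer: -79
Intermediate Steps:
Y(n) = 92
N = 184 (N = 2*92 = 184)
N - s(-514, (-139 + 101)/X(-15) - 192/314) = 184 - 1*263 = 184 - 263 = -79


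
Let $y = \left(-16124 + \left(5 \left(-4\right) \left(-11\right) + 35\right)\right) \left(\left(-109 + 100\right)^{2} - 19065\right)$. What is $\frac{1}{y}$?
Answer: $\frac{1}{301257096} \approx 3.3194 \cdot 10^{-9}$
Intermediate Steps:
$y = 301257096$ ($y = \left(-16124 + \left(\left(-20\right) \left(-11\right) + 35\right)\right) \left(\left(-9\right)^{2} - 19065\right) = \left(-16124 + \left(220 + 35\right)\right) \left(81 - 19065\right) = \left(-16124 + 255\right) \left(-18984\right) = \left(-15869\right) \left(-18984\right) = 301257096$)
$\frac{1}{y} = \frac{1}{301257096}$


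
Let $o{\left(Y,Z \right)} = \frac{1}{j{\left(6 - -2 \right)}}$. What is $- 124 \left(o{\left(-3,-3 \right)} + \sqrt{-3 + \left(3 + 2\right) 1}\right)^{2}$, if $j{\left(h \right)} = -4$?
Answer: $- \frac{1023}{4} + 62 \sqrt{2} \approx -168.07$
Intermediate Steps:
$o{\left(Y,Z \right)} = - \frac{1}{4}$ ($o{\left(Y,Z \right)} = \frac{1}{-4} = - \frac{1}{4}$)
$- 124 \left(o{\left(-3,-3 \right)} + \sqrt{-3 + \left(3 + 2\right) 1}\right)^{2} = - 124 \left(- \frac{1}{4} + \sqrt{-3 + \left(3 + 2\right) 1}\right)^{2} = - 124 \left(- \frac{1}{4} + \sqrt{-3 + 5 \cdot 1}\right)^{2} = - 124 \left(- \frac{1}{4} + \sqrt{-3 + 5}\right)^{2} = - 124 \left(- \frac{1}{4} + \sqrt{2}\right)^{2}$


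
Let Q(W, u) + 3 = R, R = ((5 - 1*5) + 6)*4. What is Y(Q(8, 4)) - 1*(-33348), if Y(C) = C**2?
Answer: 33789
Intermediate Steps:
R = 24 (R = ((5 - 5) + 6)*4 = (0 + 6)*4 = 6*4 = 24)
Q(W, u) = 21 (Q(W, u) = -3 + 24 = 21)
Y(Q(8, 4)) - 1*(-33348) = 21**2 - 1*(-33348) = 441 + 33348 = 33789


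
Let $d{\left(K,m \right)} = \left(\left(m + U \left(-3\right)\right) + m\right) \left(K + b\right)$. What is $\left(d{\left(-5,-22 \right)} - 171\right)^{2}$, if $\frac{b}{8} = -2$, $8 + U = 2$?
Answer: $140625$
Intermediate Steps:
$U = -6$ ($U = -8 + 2 = -6$)
$b = -16$ ($b = 8 \left(-2\right) = -16$)
$d{\left(K,m \right)} = \left(-16 + K\right) \left(18 + 2 m\right)$ ($d{\left(K,m \right)} = \left(\left(m - -18\right) + m\right) \left(K - 16\right) = \left(\left(m + 18\right) + m\right) \left(-16 + K\right) = \left(\left(18 + m\right) + m\right) \left(-16 + K\right) = \left(18 + 2 m\right) \left(-16 + K\right) = \left(-16 + K\right) \left(18 + 2 m\right)$)
$\left(d{\left(-5,-22 \right)} - 171\right)^{2} = \left(\left(-288 - -704 + 18 \left(-5\right) + 2 \left(-5\right) \left(-22\right)\right) - 171\right)^{2} = \left(\left(-288 + 704 - 90 + 220\right) - 171\right)^{2} = \left(546 - 171\right)^{2} = 375^{2} = 140625$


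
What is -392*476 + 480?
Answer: -186112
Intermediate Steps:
-392*476 + 480 = -186592 + 480 = -186112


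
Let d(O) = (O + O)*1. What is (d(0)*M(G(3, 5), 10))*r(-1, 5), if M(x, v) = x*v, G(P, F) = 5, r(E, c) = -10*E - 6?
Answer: 0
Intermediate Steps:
r(E, c) = -6 - 10*E
d(O) = 2*O (d(O) = (2*O)*1 = 2*O)
M(x, v) = v*x
(d(0)*M(G(3, 5), 10))*r(-1, 5) = ((2*0)*(10*5))*(-6 - 10*(-1)) = (0*50)*(-6 + 10) = 0*4 = 0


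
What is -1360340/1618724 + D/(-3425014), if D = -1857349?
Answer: -413162035521/1386038090534 ≈ -0.29809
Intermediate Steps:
-1360340/1618724 + D/(-3425014) = -1360340/1618724 - 1857349/(-3425014) = -1360340*1/1618724 - 1857349*(-1/3425014) = -340085/404681 + 1857349/3425014 = -413162035521/1386038090534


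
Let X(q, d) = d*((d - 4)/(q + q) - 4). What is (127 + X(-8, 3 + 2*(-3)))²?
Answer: 4853209/256 ≈ 18958.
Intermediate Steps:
X(q, d) = d*(-4 + (-4 + d)/(2*q)) (X(q, d) = d*((-4 + d)/((2*q)) - 4) = d*((-4 + d)*(1/(2*q)) - 4) = d*((-4 + d)/(2*q) - 4) = d*(-4 + (-4 + d)/(2*q)))
(127 + X(-8, 3 + 2*(-3)))² = (127 + (½)*(3 + 2*(-3))*(-4 + (3 + 2*(-3)) - 8*(-8))/(-8))² = (127 + (½)*(3 - 6)*(-⅛)*(-4 + (3 - 6) + 64))² = (127 + (½)*(-3)*(-⅛)*(-4 - 3 + 64))² = (127 + (½)*(-3)*(-⅛)*57)² = (127 + 171/16)² = (2203/16)² = 4853209/256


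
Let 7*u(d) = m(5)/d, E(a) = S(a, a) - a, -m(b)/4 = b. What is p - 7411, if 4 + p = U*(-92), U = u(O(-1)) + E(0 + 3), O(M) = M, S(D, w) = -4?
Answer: -49237/7 ≈ -7033.9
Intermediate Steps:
m(b) = -4*b
E(a) = -4 - a
u(d) = -20/(7*d) (u(d) = ((-4*5)/d)/7 = (-20/d)/7 = -20/(7*d))
U = -29/7 (U = -20/7/(-1) + (-4 - (0 + 3)) = -20/7*(-1) + (-4 - 1*3) = 20/7 + (-4 - 3) = 20/7 - 7 = -29/7 ≈ -4.1429)
p = 2640/7 (p = -4 - 29/7*(-92) = -4 + 2668/7 = 2640/7 ≈ 377.14)
p - 7411 = 2640/7 - 7411 = -49237/7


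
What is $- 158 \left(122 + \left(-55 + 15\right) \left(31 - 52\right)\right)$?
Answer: $-151996$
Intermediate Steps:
$- 158 \left(122 + \left(-55 + 15\right) \left(31 - 52\right)\right) = - 158 \left(122 - -840\right) = - 158 \left(122 + 840\right) = \left(-158\right) 962 = -151996$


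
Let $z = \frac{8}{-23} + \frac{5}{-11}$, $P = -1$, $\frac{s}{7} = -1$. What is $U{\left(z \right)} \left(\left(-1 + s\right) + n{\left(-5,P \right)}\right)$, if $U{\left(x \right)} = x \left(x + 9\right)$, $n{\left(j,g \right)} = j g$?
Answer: $\frac{1263066}{64009} \approx 19.733$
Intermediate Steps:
$s = -7$ ($s = 7 \left(-1\right) = -7$)
$z = - \frac{203}{253}$ ($z = 8 \left(- \frac{1}{23}\right) + 5 \left(- \frac{1}{11}\right) = - \frac{8}{23} - \frac{5}{11} = - \frac{203}{253} \approx -0.80237$)
$n{\left(j,g \right)} = g j$
$U{\left(x \right)} = x \left(9 + x\right)$
$U{\left(z \right)} \left(\left(-1 + s\right) + n{\left(-5,P \right)}\right) = - \frac{203 \left(9 - \frac{203}{253}\right)}{253} \left(\left(-1 - 7\right) - -5\right) = \left(- \frac{203}{253}\right) \frac{2074}{253} \left(-8 + 5\right) = \left(- \frac{421022}{64009}\right) \left(-3\right) = \frac{1263066}{64009}$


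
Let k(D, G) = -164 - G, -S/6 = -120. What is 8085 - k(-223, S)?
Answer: 8969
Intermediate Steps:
S = 720 (S = -6*(-120) = 720)
8085 - k(-223, S) = 8085 - (-164 - 1*720) = 8085 - (-164 - 720) = 8085 - 1*(-884) = 8085 + 884 = 8969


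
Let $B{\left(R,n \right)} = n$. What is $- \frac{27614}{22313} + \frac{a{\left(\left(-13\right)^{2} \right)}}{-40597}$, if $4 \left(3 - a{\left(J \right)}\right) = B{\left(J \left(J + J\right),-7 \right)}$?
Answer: $- \frac{4484606179}{3623363444} \approx -1.2377$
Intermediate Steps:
$a{\left(J \right)} = \frac{19}{4}$ ($a{\left(J \right)} = 3 - - \frac{7}{4} = 3 + \frac{7}{4} = \frac{19}{4}$)
$- \frac{27614}{22313} + \frac{a{\left(\left(-13\right)^{2} \right)}}{-40597} = - \frac{27614}{22313} + \frac{19}{4 \left(-40597\right)} = \left(-27614\right) \frac{1}{22313} + \frac{19}{4} \left(- \frac{1}{40597}\right) = - \frac{27614}{22313} - \frac{19}{162388} = - \frac{4484606179}{3623363444}$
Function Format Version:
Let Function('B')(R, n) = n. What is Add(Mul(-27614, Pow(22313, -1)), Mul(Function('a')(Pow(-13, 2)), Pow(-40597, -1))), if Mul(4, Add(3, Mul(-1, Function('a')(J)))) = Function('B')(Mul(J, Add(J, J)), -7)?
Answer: Rational(-4484606179, 3623363444) ≈ -1.2377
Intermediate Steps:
Function('a')(J) = Rational(19, 4) (Function('a')(J) = Add(3, Mul(Rational(-1, 4), -7)) = Add(3, Rational(7, 4)) = Rational(19, 4))
Add(Mul(-27614, Pow(22313, -1)), Mul(Function('a')(Pow(-13, 2)), Pow(-40597, -1))) = Add(Mul(-27614, Pow(22313, -1)), Mul(Rational(19, 4), Pow(-40597, -1))) = Add(Mul(-27614, Rational(1, 22313)), Mul(Rational(19, 4), Rational(-1, 40597))) = Add(Rational(-27614, 22313), Rational(-19, 162388)) = Rational(-4484606179, 3623363444)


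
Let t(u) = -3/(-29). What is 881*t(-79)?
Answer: 2643/29 ≈ 91.138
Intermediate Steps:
t(u) = 3/29 (t(u) = -3*(-1/29) = 3/29)
881*t(-79) = 881*(3/29) = 2643/29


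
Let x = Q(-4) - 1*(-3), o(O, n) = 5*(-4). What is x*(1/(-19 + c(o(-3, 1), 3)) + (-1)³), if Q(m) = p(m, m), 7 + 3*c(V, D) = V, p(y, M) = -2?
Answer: -29/28 ≈ -1.0357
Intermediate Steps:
o(O, n) = -20
c(V, D) = -7/3 + V/3
Q(m) = -2
x = 1 (x = -2 - 1*(-3) = -2 + 3 = 1)
x*(1/(-19 + c(o(-3, 1), 3)) + (-1)³) = 1*(1/(-19 + (-7/3 + (⅓)*(-20))) + (-1)³) = 1*(1/(-19 + (-7/3 - 20/3)) - 1) = 1*(1/(-19 - 9) - 1) = 1*(1/(-28) - 1) = 1*(-1/28 - 1) = 1*(-29/28) = -29/28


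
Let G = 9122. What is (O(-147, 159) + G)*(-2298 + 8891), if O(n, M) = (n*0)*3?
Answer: 60141346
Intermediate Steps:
O(n, M) = 0 (O(n, M) = 0*3 = 0)
(O(-147, 159) + G)*(-2298 + 8891) = (0 + 9122)*(-2298 + 8891) = 9122*6593 = 60141346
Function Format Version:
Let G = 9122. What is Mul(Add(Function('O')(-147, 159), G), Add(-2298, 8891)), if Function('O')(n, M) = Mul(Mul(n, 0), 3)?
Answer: 60141346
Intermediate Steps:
Function('O')(n, M) = 0 (Function('O')(n, M) = Mul(0, 3) = 0)
Mul(Add(Function('O')(-147, 159), G), Add(-2298, 8891)) = Mul(Add(0, 9122), Add(-2298, 8891)) = Mul(9122, 6593) = 60141346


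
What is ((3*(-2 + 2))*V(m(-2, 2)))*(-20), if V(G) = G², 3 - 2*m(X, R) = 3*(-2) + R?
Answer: 0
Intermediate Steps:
m(X, R) = 9/2 - R/2 (m(X, R) = 3/2 - (3*(-2) + R)/2 = 3/2 - (-6 + R)/2 = 3/2 + (3 - R/2) = 9/2 - R/2)
((3*(-2 + 2))*V(m(-2, 2)))*(-20) = ((3*(-2 + 2))*(9/2 - ½*2)²)*(-20) = ((3*0)*(9/2 - 1)²)*(-20) = (0*(7/2)²)*(-20) = (0*(49/4))*(-20) = 0*(-20) = 0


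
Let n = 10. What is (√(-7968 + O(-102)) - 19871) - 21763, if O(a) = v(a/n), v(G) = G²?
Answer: -41634 + 71*I*√39/5 ≈ -41634.0 + 88.679*I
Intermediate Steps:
O(a) = a²/100 (O(a) = (a/10)² = a²/100)
(√(-7968 + O(-102)) - 19871) - 21763 = (√(-7968 + (1/100)*(-102)²) - 19871) - 21763 = (√(-7968 + (1/100)*10404) - 19871) - 21763 = (√(-7968 + 2601/25) - 19871) - 21763 = (√(-196599/25) - 19871) - 21763 = (71*I*√39/5 - 19871) - 21763 = (-19871 + 71*I*√39/5) - 21763 = -41634 + 71*I*√39/5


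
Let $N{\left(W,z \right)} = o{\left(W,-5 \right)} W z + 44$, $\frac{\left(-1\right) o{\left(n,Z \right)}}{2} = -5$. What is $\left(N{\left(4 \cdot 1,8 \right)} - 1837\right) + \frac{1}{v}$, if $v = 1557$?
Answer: $- \frac{2293460}{1557} \approx -1473.0$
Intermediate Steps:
$o{\left(n,Z \right)} = 10$ ($o{\left(n,Z \right)} = \left(-2\right) \left(-5\right) = 10$)
$N{\left(W,z \right)} = 44 + 10 W z$ ($N{\left(W,z \right)} = 10 W z + 44 = 44 + 10 W z$)
$\left(N{\left(4 \cdot 1,8 \right)} - 1837\right) + \frac{1}{v} = \left(\left(44 + 10 \cdot 4 \cdot 1 \cdot 8\right) - 1837\right) + \frac{1}{1557} = \left(\left(44 + 10 \cdot 4 \cdot 8\right) - 1837\right) + \frac{1}{1557} = \left(\left(44 + 320\right) - 1837\right) + \frac{1}{1557} = \left(364 - 1837\right) + \frac{1}{1557} = -1473 + \frac{1}{1557} = - \frac{2293460}{1557}$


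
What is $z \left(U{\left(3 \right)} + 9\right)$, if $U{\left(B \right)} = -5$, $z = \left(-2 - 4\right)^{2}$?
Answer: $144$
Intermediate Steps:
$z = 36$ ($z = \left(-6\right)^{2} = 36$)
$z \left(U{\left(3 \right)} + 9\right) = 36 \left(-5 + 9\right) = 36 \cdot 4 = 144$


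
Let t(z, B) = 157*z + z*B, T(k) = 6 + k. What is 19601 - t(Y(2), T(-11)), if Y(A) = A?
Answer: 19297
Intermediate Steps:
t(z, B) = 157*z + B*z
19601 - t(Y(2), T(-11)) = 19601 - 2*(157 + (6 - 11)) = 19601 - 2*(157 - 5) = 19601 - 2*152 = 19601 - 1*304 = 19601 - 304 = 19297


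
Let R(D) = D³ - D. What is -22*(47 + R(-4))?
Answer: 286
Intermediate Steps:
-22*(47 + R(-4)) = -22*(47 + ((-4)³ - 1*(-4))) = -22*(47 + (-64 + 4)) = -22*(47 - 60) = -22*(-13) = 286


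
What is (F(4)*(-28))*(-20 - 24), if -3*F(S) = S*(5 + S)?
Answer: -14784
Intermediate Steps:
F(S) = -S*(5 + S)/3
(F(4)*(-28))*(-20 - 24) = (-1/3*4*(5 + 4)*(-28))*(-20 - 24) = (-1/3*4*9*(-28))*(-44) = -12*(-28)*(-44) = 336*(-44) = -14784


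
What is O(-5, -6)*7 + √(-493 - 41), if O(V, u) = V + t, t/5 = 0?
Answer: -35 + I*√534 ≈ -35.0 + 23.108*I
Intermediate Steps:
t = 0 (t = 5*0 = 0)
O(V, u) = V (O(V, u) = V + 0 = V)
O(-5, -6)*7 + √(-493 - 41) = -5*7 + √(-493 - 41) = -35 + √(-534) = -35 + I*√534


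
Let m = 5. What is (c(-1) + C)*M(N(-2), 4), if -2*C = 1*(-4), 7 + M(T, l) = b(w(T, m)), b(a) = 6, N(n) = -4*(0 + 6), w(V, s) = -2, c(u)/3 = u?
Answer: 1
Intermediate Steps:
c(u) = 3*u
N(n) = -24 (N(n) = -4*6 = -24)
M(T, l) = -1 (M(T, l) = -7 + 6 = -1)
C = 2 (C = -(-4)/2 = -½*(-4) = 2)
(c(-1) + C)*M(N(-2), 4) = (3*(-1) + 2)*(-1) = (-3 + 2)*(-1) = -1*(-1) = 1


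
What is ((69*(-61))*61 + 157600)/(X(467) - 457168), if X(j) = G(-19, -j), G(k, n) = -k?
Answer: 99149/457149 ≈ 0.21689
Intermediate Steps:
X(j) = 19 (X(j) = -1*(-19) = 19)
((69*(-61))*61 + 157600)/(X(467) - 457168) = ((69*(-61))*61 + 157600)/(19 - 457168) = (-4209*61 + 157600)/(-457149) = (-256749 + 157600)*(-1/457149) = -99149*(-1/457149) = 99149/457149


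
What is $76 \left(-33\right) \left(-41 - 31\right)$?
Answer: $180576$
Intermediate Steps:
$76 \left(-33\right) \left(-41 - 31\right) = - 2508 \left(-41 - 31\right) = \left(-2508\right) \left(-72\right) = 180576$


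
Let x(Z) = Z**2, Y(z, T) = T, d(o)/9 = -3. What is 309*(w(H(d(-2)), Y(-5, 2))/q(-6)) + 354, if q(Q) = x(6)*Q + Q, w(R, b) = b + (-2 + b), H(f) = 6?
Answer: 12995/37 ≈ 351.22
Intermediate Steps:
d(o) = -27 (d(o) = 9*(-3) = -27)
w(R, b) = -2 + 2*b
q(Q) = 37*Q (q(Q) = 6**2*Q + Q = 36*Q + Q = 37*Q)
309*(w(H(d(-2)), Y(-5, 2))/q(-6)) + 354 = 309*((-2 + 2*2)/((37*(-6)))) + 354 = 309*((-2 + 4)/(-222)) + 354 = 309*(2*(-1/222)) + 354 = 309*(-1/111) + 354 = -103/37 + 354 = 12995/37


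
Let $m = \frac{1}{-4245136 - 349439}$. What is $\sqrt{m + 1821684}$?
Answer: $\frac{\sqrt{1538238672194163117}}{918915} \approx 1349.7$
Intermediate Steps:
$m = - \frac{1}{4594575}$ ($m = \frac{1}{-4594575} = - \frac{1}{4594575} \approx -2.1765 \cdot 10^{-7}$)
$\sqrt{m + 1821684} = \sqrt{- \frac{1}{4594575} + 1821684} = \sqrt{\frac{8369863764299}{4594575}} = \frac{\sqrt{1538238672194163117}}{918915}$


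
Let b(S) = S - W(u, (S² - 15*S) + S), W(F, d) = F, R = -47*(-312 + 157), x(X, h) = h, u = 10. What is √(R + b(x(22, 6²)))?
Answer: √7311 ≈ 85.504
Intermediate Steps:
R = 7285 (R = -47*(-155) = 7285)
b(S) = -10 + S (b(S) = S - 1*10 = S - 10 = -10 + S)
√(R + b(x(22, 6²))) = √(7285 + (-10 + 6²)) = √(7285 + (-10 + 36)) = √(7285 + 26) = √7311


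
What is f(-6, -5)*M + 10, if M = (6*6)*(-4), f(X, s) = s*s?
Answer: -3590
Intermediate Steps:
f(X, s) = s²
M = -144 (M = 36*(-4) = -144)
f(-6, -5)*M + 10 = (-5)²*(-144) + 10 = 25*(-144) + 10 = -3600 + 10 = -3590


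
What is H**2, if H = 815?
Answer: 664225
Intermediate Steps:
H**2 = 815**2 = 664225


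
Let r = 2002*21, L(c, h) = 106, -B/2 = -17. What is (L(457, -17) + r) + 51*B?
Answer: 43882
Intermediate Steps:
B = 34 (B = -2*(-17) = 34)
r = 42042
(L(457, -17) + r) + 51*B = (106 + 42042) + 51*34 = 42148 + 1734 = 43882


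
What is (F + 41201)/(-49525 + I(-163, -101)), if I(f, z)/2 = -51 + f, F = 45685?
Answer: -28962/16651 ≈ -1.7394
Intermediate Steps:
I(f, z) = -102 + 2*f (I(f, z) = 2*(-51 + f) = -102 + 2*f)
(F + 41201)/(-49525 + I(-163, -101)) = (45685 + 41201)/(-49525 + (-102 + 2*(-163))) = 86886/(-49525 + (-102 - 326)) = 86886/(-49525 - 428) = 86886/(-49953) = 86886*(-1/49953) = -28962/16651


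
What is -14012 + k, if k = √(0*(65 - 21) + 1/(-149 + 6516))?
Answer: -14012 + √6367/6367 ≈ -14012.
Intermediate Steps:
k = √6367/6367 (k = √(0*44 + 1/6367) = √(0 + 1/6367) = √(1/6367) = √6367/6367 ≈ 0.012532)
-14012 + k = -14012 + √6367/6367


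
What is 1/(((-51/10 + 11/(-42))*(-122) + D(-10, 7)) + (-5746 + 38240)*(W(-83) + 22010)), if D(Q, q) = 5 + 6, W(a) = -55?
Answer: 105/74907675691 ≈ 1.4017e-9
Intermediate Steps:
D(Q, q) = 11
1/(((-51/10 + 11/(-42))*(-122) + D(-10, 7)) + (-5746 + 38240)*(W(-83) + 22010)) = 1/(((-51/10 + 11/(-42))*(-122) + 11) + (-5746 + 38240)*(-55 + 22010)) = 1/(((-51*⅒ + 11*(-1/42))*(-122) + 11) + 32494*21955) = 1/(((-51/10 - 11/42)*(-122) + 11) + 713405770) = 1/((-563/105*(-122) + 11) + 713405770) = 1/((68686/105 + 11) + 713405770) = 1/(69841/105 + 713405770) = 1/(74907675691/105) = 105/74907675691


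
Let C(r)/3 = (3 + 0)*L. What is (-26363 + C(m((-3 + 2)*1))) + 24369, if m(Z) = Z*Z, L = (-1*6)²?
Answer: -1670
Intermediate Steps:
L = 36 (L = (-6)² = 36)
m(Z) = Z²
C(r) = 324 (C(r) = 3*((3 + 0)*36) = 3*(3*36) = 3*108 = 324)
(-26363 + C(m((-3 + 2)*1))) + 24369 = (-26363 + 324) + 24369 = -26039 + 24369 = -1670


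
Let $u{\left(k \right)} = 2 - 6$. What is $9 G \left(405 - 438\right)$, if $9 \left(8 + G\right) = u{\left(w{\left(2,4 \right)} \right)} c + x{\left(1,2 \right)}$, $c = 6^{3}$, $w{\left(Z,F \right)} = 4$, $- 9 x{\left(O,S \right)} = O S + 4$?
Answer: $30910$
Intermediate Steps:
$x{\left(O,S \right)} = - \frac{4}{9} - \frac{O S}{9}$ ($x{\left(O,S \right)} = - \frac{O S + 4}{9} = - \frac{4 + O S}{9} = - \frac{4}{9} - \frac{O S}{9}$)
$u{\left(k \right)} = -4$ ($u{\left(k \right)} = 2 - 6 = -4$)
$c = 216$
$G = - \frac{2810}{27}$ ($G = -8 + \frac{\left(-4\right) 216 - \left(\frac{4}{9} + \frac{1}{9} \cdot 2\right)}{9} = -8 + \frac{-864 - \frac{2}{3}}{9} = -8 + \frac{1}{9} \left(- \frac{2594}{3}\right) = -8 - \frac{2594}{27} = - \frac{2810}{27} \approx -104.07$)
$9 G \left(405 - 438\right) = 9 \left(- \frac{2810}{27}\right) \left(405 - 438\right) = \left(- \frac{2810}{3}\right) \left(-33\right) = 30910$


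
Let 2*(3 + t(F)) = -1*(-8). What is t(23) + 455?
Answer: 456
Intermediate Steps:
t(F) = 1 (t(F) = -3 + (-1*(-8))/2 = -3 + (½)*8 = -3 + 4 = 1)
t(23) + 455 = 1 + 455 = 456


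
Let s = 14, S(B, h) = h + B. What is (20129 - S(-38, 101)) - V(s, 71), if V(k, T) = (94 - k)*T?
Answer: 14386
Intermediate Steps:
S(B, h) = B + h
V(k, T) = T*(94 - k)
(20129 - S(-38, 101)) - V(s, 71) = (20129 - (-38 + 101)) - 71*(94 - 1*14) = (20129 - 1*63) - 71*(94 - 14) = (20129 - 63) - 71*80 = 20066 - 1*5680 = 20066 - 5680 = 14386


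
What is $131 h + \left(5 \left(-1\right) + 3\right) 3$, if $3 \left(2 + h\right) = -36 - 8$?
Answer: $- \frac{6568}{3} \approx -2189.3$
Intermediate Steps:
$h = - \frac{50}{3}$ ($h = -2 + \frac{-36 - 8}{3} = -2 + \frac{1}{3} \left(-44\right) = -2 - \frac{44}{3} = - \frac{50}{3} \approx -16.667$)
$131 h + \left(5 \left(-1\right) + 3\right) 3 = 131 \left(- \frac{50}{3}\right) + \left(5 \left(-1\right) + 3\right) 3 = - \frac{6550}{3} + \left(-5 + 3\right) 3 = - \frac{6550}{3} - 6 = - \frac{6568}{3}$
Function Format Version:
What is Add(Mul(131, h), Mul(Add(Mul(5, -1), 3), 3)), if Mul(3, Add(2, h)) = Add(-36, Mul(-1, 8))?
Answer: Rational(-6568, 3) ≈ -2189.3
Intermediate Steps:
h = Rational(-50, 3) (h = Add(-2, Mul(Rational(1, 3), Add(-36, Mul(-1, 8)))) = Add(-2, Mul(Rational(1, 3), Add(-36, -8))) = Add(-2, Mul(Rational(1, 3), -44)) = Add(-2, Rational(-44, 3)) = Rational(-50, 3) ≈ -16.667)
Add(Mul(131, h), Mul(Add(Mul(5, -1), 3), 3)) = Add(Mul(131, Rational(-50, 3)), Mul(Add(Mul(5, -1), 3), 3)) = Add(Rational(-6550, 3), Mul(Add(-5, 3), 3)) = Add(Rational(-6550, 3), Mul(-2, 3)) = Add(Rational(-6550, 3), -6) = Rational(-6568, 3)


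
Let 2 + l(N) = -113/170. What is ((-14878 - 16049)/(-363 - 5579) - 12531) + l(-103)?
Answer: -3163874619/252535 ≈ -12528.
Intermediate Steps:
l(N) = -453/170 (l(N) = -2 - 113/170 = -453/170)
((-14878 - 16049)/(-363 - 5579) - 12531) + l(-103) = ((-14878 - 16049)/(-363 - 5579) - 12531) - 453/170 = (-30927/(-5942) - 12531) - 453/170 = (-30927*(-1/5942) - 12531) - 453/170 = (30927/5942 - 12531) - 453/170 = -74428275/5942 - 453/170 = -3163874619/252535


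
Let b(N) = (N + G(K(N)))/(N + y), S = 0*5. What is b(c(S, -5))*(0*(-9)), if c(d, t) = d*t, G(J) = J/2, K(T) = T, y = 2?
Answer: 0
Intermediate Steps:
S = 0
G(J) = J/2 (G(J) = J*(1/2) = J/2)
b(N) = 3*N/(2*(2 + N)) (b(N) = (N + N/2)/(N + 2) = (3*N/2)/(2 + N) = 3*N/(2*(2 + N)))
b(c(S, -5))*(0*(-9)) = (3*(0*(-5))/(2*(2 + 0*(-5))))*(0*(-9)) = ((3/2)*0/(2 + 0))*0 = ((3/2)*0/2)*0 = ((3/2)*0*(1/2))*0 = 0*0 = 0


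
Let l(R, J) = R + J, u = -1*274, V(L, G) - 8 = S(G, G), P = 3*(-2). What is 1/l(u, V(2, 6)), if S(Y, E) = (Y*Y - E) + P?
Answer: -1/242 ≈ -0.0041322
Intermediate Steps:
P = -6
S(Y, E) = -6 + Y² - E (S(Y, E) = (Y*Y - E) - 6 = (Y² - E) - 6 = -6 + Y² - E)
V(L, G) = 2 + G² - G (V(L, G) = 8 + (-6 + G² - G) = 2 + G² - G)
u = -274
l(R, J) = J + R
1/l(u, V(2, 6)) = 1/((2 + 6² - 1*6) - 274) = 1/((2 + 36 - 6) - 274) = 1/(32 - 274) = 1/(-242) = -1/242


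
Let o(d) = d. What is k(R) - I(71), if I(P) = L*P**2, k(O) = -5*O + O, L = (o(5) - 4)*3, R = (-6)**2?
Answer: -15267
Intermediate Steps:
R = 36
L = 3 (L = (5 - 4)*3 = 1*3 = 3)
k(O) = -4*O
I(P) = 3*P**2
k(R) - I(71) = -4*36 - 3*71**2 = -144 - 3*5041 = -144 - 1*15123 = -144 - 15123 = -15267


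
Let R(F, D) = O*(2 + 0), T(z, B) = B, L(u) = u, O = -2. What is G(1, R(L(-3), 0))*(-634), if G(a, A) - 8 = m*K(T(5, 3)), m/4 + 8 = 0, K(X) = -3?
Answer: -65936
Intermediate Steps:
m = -32 (m = -32 + 4*0 = -32 + 0 = -32)
R(F, D) = -4 (R(F, D) = -2*(2 + 0) = -2*2 = -4)
G(a, A) = 104 (G(a, A) = 8 - 32*(-3) = 8 + 96 = 104)
G(1, R(L(-3), 0))*(-634) = 104*(-634) = -65936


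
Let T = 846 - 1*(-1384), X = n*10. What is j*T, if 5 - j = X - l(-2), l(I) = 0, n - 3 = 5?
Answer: -167250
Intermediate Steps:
n = 8 (n = 3 + 5 = 8)
X = 80 (X = 8*10 = 80)
T = 2230 (T = 846 + 1384 = 2230)
j = -75 (j = 5 - (80 - 1*0) = 5 - (80 + 0) = 5 - 1*80 = 5 - 80 = -75)
j*T = -75*2230 = -167250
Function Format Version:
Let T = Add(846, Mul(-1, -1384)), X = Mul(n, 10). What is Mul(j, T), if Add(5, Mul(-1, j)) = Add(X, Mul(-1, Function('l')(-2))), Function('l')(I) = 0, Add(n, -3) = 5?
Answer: -167250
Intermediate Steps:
n = 8 (n = Add(3, 5) = 8)
X = 80 (X = Mul(8, 10) = 80)
T = 2230 (T = Add(846, 1384) = 2230)
j = -75 (j = Add(5, Mul(-1, Add(80, Mul(-1, 0)))) = Add(5, Mul(-1, Add(80, 0))) = Add(5, Mul(-1, 80)) = Add(5, -80) = -75)
Mul(j, T) = Mul(-75, 2230) = -167250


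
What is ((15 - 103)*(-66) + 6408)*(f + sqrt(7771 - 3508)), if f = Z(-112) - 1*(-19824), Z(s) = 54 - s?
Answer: 244197840 + 85512*sqrt(87) ≈ 2.4500e+8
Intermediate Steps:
f = 19990 (f = (54 - 1*(-112)) - 1*(-19824) = (54 + 112) + 19824 = 166 + 19824 = 19990)
((15 - 103)*(-66) + 6408)*(f + sqrt(7771 - 3508)) = ((15 - 103)*(-66) + 6408)*(19990 + sqrt(7771 - 3508)) = (-88*(-66) + 6408)*(19990 + sqrt(4263)) = (5808 + 6408)*(19990 + 7*sqrt(87)) = 12216*(19990 + 7*sqrt(87)) = 244197840 + 85512*sqrt(87)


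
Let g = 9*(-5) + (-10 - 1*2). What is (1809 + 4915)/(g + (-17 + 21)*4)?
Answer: -164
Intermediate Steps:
g = -57 (g = -45 + (-10 - 2) = -45 - 12 = -57)
(1809 + 4915)/(g + (-17 + 21)*4) = (1809 + 4915)/(-57 + (-17 + 21)*4) = 6724/(-57 + 4*4) = 6724/(-57 + 16) = 6724/(-41) = 6724*(-1/41) = -164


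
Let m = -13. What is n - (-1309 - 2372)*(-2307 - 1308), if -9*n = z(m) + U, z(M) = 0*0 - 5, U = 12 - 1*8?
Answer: -119761334/9 ≈ -1.3307e+7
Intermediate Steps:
U = 4 (U = 12 - 8 = 4)
z(M) = -5 (z(M) = 0 - 5 = -5)
n = ⅑ (n = -(-5 + 4)/9 = -⅑*(-1) = ⅑ ≈ 0.11111)
n - (-1309 - 2372)*(-2307 - 1308) = ⅑ - (-1309 - 2372)*(-2307 - 1308) = ⅑ - (-3681)*(-3615) = ⅑ - 1*13306815 = ⅑ - 13306815 = -119761334/9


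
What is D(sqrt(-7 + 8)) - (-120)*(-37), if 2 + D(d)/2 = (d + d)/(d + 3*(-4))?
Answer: -48888/11 ≈ -4444.4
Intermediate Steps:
D(d) = -4 + 4*d/(-12 + d) (D(d) = -4 + 2*((d + d)/(d + 3*(-4))) = -4 + 2*((2*d)/(d - 12)) = -4 + 2*((2*d)/(-12 + d)) = -4 + 2*(2*d/(-12 + d)) = -4 + 4*d/(-12 + d))
D(sqrt(-7 + 8)) - (-120)*(-37) = 48/(-12 + sqrt(-7 + 8)) - (-120)*(-37) = 48/(-12 + sqrt(1)) - 24*185 = 48/(-12 + 1) - 4440 = 48/(-11) - 4440 = 48*(-1/11) - 4440 = -48/11 - 4440 = -48888/11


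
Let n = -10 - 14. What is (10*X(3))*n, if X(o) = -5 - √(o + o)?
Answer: 1200 + 240*√6 ≈ 1787.9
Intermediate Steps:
n = -24
X(o) = -5 - √2*√o (X(o) = -5 - √(2*o) = -5 - √2*√o)
(10*X(3))*n = (10*(-5 - √2*√3))*(-24) = (10*(-5 - √6))*(-24) = (-50 - 10*√6)*(-24) = 1200 + 240*√6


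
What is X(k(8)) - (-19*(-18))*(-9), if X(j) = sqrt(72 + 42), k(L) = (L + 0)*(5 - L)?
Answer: 3078 + sqrt(114) ≈ 3088.7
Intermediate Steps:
k(L) = L*(5 - L)
X(j) = sqrt(114)
X(k(8)) - (-19*(-18))*(-9) = sqrt(114) - (-19*(-18))*(-9) = sqrt(114) - 342*(-9) = sqrt(114) - 1*(-3078) = sqrt(114) + 3078 = 3078 + sqrt(114)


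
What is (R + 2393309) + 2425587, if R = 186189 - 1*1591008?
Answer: 3414077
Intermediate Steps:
R = -1404819 (R = 186189 - 1591008 = -1404819)
(R + 2393309) + 2425587 = (-1404819 + 2393309) + 2425587 = 988490 + 2425587 = 3414077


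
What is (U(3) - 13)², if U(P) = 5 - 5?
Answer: 169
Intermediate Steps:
U(P) = 0
(U(3) - 13)² = (0 - 13)² = (-13)² = 169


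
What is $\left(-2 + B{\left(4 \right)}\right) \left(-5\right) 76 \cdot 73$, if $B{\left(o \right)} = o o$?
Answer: $-388360$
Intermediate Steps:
$B{\left(o \right)} = o^{2}$
$\left(-2 + B{\left(4 \right)}\right) \left(-5\right) 76 \cdot 73 = \left(-2 + 4^{2}\right) \left(-5\right) 76 \cdot 73 = \left(-2 + 16\right) \left(-5\right) 76 \cdot 73 = 14 \left(-5\right) 76 \cdot 73 = \left(-70\right) 76 \cdot 73 = \left(-5320\right) 73 = -388360$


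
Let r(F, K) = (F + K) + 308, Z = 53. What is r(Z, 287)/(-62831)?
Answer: -648/62831 ≈ -0.010313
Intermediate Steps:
r(F, K) = 308 + F + K
r(Z, 287)/(-62831) = (308 + 53 + 287)/(-62831) = 648*(-1/62831) = -648/62831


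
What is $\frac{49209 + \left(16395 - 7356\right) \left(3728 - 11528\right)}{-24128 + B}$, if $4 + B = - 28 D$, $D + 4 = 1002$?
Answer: $\frac{70454991}{52076} \approx 1352.9$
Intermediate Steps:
$D = 998$ ($D = -4 + 1002 = 998$)
$B = -27948$ ($B = -4 - 27944 = -27948$)
$\frac{49209 + \left(16395 - 7356\right) \left(3728 - 11528\right)}{-24128 + B} = \frac{49209 + \left(16395 - 7356\right) \left(3728 - 11528\right)}{-24128 - 27948} = \frac{49209 + 9039 \left(-7800\right)}{-52076} = \left(49209 - 70504200\right) \left(- \frac{1}{52076}\right) = \left(-70454991\right) \left(- \frac{1}{52076}\right) = \frac{70454991}{52076}$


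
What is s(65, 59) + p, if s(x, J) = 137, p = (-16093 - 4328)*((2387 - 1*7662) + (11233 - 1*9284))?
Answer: 67920383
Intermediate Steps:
p = 67920246 (p = -20421*((2387 - 7662) + (11233 - 9284)) = -20421*(-5275 + 1949) = -20421*(-3326) = 67920246)
s(65, 59) + p = 137 + 67920246 = 67920383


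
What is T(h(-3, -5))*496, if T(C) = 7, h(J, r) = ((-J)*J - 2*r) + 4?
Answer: 3472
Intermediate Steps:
h(J, r) = 4 - J² - 2*r (h(J, r) = (-J² - 2*r) + 4 = 4 - J² - 2*r)
T(h(-3, -5))*496 = 7*496 = 3472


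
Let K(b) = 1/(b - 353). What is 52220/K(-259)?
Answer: -31958640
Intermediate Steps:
K(b) = 1/(-353 + b)
52220/K(-259) = 52220/(1/(-353 - 259)) = 52220/(1/(-612)) = 52220/(-1/612) = 52220*(-612) = -31958640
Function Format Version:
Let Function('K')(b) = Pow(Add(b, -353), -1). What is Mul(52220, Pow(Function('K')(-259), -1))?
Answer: -31958640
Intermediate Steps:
Function('K')(b) = Pow(Add(-353, b), -1)
Mul(52220, Pow(Function('K')(-259), -1)) = Mul(52220, Pow(Pow(Add(-353, -259), -1), -1)) = Mul(52220, Pow(Pow(-612, -1), -1)) = Mul(52220, Pow(Rational(-1, 612), -1)) = Mul(52220, -612) = -31958640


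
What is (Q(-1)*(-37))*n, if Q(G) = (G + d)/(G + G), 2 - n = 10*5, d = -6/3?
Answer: 2664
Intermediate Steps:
d = -2 (d = -6*⅓ = -2)
n = -48 (n = 2 - 10*5 = 2 - 1*50 = 2 - 50 = -48)
Q(G) = (-2 + G)/(2*G) (Q(G) = (G - 2)/(G + G) = (-2 + G)/((2*G)) = (-2 + G)*(1/(2*G)) = (-2 + G)/(2*G))
(Q(-1)*(-37))*n = (((½)*(-2 - 1)/(-1))*(-37))*(-48) = (((½)*(-1)*(-3))*(-37))*(-48) = ((3/2)*(-37))*(-48) = -111/2*(-48) = 2664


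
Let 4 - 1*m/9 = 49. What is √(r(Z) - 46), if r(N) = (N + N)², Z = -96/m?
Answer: I*√834254/135 ≈ 6.7657*I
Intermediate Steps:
m = -405 (m = 36 - 9*49 = 36 - 441 = -405)
Z = 32/135 (Z = -96/(-405) = -96*(-1/405) = 32/135 ≈ 0.23704)
r(N) = 4*N² (r(N) = (2*N)² = 4*N²)
√(r(Z) - 46) = √(4*(32/135)² - 46) = √(4*(1024/18225) - 46) = √(4096/18225 - 46) = √(-834254/18225) = I*√834254/135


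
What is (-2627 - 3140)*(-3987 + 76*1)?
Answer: 22554737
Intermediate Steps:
(-2627 - 3140)*(-3987 + 76*1) = -5767*(-3987 + 76) = -5767*(-3911) = 22554737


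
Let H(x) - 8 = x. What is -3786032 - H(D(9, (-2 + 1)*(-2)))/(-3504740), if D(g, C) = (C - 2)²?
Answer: -3317264447918/876185 ≈ -3.7860e+6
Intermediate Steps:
D(g, C) = (-2 + C)²
H(x) = 8 + x
-3786032 - H(D(9, (-2 + 1)*(-2)))/(-3504740) = -3786032 - (8 + (-2 + (-2 + 1)*(-2))²)/(-3504740) = -3786032 - (8 + (-2 - 1*(-2))²)*(-1)/3504740 = -3786032 - (8 + (-2 + 2)²)*(-1)/3504740 = -3786032 - (8 + 0²)*(-1)/3504740 = -3786032 - (8 + 0)*(-1)/3504740 = -3786032 - 8*(-1)/3504740 = -3786032 - 1*(-2/876185) = -3786032 + 2/876185 = -3317264447918/876185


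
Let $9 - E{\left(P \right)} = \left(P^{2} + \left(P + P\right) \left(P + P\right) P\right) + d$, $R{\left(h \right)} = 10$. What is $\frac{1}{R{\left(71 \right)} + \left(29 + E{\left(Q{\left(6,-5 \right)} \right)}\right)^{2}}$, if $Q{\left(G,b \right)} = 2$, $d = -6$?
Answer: $\frac{1}{74} \approx 0.013514$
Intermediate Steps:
$E{\left(P \right)} = 15 - P^{2} - 4 P^{3}$ ($E{\left(P \right)} = 9 - \left(\left(P^{2} + \left(P + P\right) \left(P + P\right) P\right) - 6\right) = 9 - \left(\left(P^{2} + 2 P 2 P P\right) - 6\right) = 9 - \left(\left(P^{2} + 4 P^{2} P\right) - 6\right) = 9 - \left(\left(P^{2} + 4 P^{3}\right) - 6\right) = 9 - \left(-6 + P^{2} + 4 P^{3}\right) = 15 - P^{2} - 4 P^{3}$)
$\frac{1}{R{\left(71 \right)} + \left(29 + E{\left(Q{\left(6,-5 \right)} \right)}\right)^{2}} = \frac{1}{10 + \left(29 - \left(-11 + 32\right)\right)^{2}} = \frac{1}{10 + \left(29 - 21\right)^{2}} = \frac{1}{10 + 8^{2}} = \frac{1}{10 + 64} = \frac{1}{74}$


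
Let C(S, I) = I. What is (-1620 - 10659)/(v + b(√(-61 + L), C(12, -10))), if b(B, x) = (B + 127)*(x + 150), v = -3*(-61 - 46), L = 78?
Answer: -222262179/327313001 + 1719060*√17/327313001 ≈ -0.65740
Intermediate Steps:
v = 321 (v = -3*(-107) = 321)
b(B, x) = (127 + B)*(150 + x)
(-1620 - 10659)/(v + b(√(-61 + L), C(12, -10))) = (-1620 - 10659)/(321 + (19050 + 127*(-10) + 150*√(-61 + 78) + √(-61 + 78)*(-10))) = -12279/(321 + (19050 - 1270 + 150*√17 + √17*(-10))) = -12279/(321 + (19050 - 1270 + 150*√17 - 10*√17)) = -12279/(321 + (17780 + 140*√17)) = -12279/(18101 + 140*√17)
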